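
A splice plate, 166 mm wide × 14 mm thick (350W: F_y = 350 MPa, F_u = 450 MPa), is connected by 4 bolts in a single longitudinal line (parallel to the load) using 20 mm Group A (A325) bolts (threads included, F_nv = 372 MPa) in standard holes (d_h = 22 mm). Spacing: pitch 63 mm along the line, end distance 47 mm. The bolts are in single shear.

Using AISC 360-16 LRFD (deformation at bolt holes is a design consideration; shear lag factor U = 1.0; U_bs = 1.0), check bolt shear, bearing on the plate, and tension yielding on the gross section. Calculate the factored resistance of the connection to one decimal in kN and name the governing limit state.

350.6 kN (bolt shear governs)

Bolt shear: A_b = π(20)²/4 = 314.16 mm². φR_n = 0.75 × 372 × 314.16 × 4 × 1 = 350.6 kN.
Bearing (14 mm plate, F_u = 450 MPa): end bolts L_c = 47 − 22/2 = 36, R_n = min(1.2×36×14×450, 2.4×20×14×450) = 272.16 kN/bolt; interior L_c = 63 − 22 = 41, R_n = 302.4 kN/bolt. φR_n = 0.75 × (1×272.16 + 3×302.4) = 884.5 kN.
Tension yield (gross): A_g = 166×14 = 2324 mm². φR_n = 0.90 × 350 × 2324 = 732.1 kN.
Governing: min(350.6, 884.5, 732.1) = 350.6 kN → bolt shear.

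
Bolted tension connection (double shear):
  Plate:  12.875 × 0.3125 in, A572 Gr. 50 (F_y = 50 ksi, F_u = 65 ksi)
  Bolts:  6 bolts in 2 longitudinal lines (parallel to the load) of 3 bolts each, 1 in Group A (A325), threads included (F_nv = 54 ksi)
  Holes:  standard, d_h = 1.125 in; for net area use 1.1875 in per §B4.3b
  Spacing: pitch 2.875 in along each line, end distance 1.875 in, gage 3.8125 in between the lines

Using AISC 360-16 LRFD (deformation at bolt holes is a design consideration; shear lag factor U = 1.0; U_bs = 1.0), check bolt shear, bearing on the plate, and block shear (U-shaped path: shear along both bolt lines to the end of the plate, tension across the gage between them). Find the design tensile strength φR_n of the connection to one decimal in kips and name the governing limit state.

Bolt shear: A_b = π(1)²/4 = 0.7854 in². φR_n = 0.75 × 54 × 0.7854 × 6 × 2 = 381.7 kips.
Bearing (0.3125 in plate, F_u = 65 ksi): end bolts L_c = 1.875 − 1.125/2 = 1.3125, R_n = min(1.2×1.3125×0.3125×65, 2.4×1×0.3125×65) = 31.992 kips/bolt; interior L_c = 2.875 − 1.125 = 1.75, R_n = 42.656 kips/bolt. φR_n = 0.75 × (2×31.992 + 4×42.656) = 176.0 kips.
Block shear: shear path 2×[1.875+2×2.875] = 2×7.625 in, A_gv = 4.7656, A_nv = 2×(7.625 − 2.5×1.1875)×0.3125 = 2.9102 in²; tension across gage: (3.8125 − 1×1.1875)×0.3125 = 0.82031 in². R_n = min(0.6×65×2.9102, 0.6×50×4.7656) + 1.0×65×0.82031 = min(113.5, 142.97) + 53.32 = 166.82 kips. φR_n = 0.75 × 166.82 = 125.1 kips.
Governing: min(381.7, 176.0, 125.1) = 125.1 kips → block shear.

125.1 kips (block shear governs)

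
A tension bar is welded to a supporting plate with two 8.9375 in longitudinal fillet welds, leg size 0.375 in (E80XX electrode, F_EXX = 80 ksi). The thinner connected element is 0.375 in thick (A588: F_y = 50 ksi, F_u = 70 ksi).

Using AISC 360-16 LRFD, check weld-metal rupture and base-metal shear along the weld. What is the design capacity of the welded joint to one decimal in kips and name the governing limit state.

Weld metal: throat = 0.707×0.375 = 0.26513 in, L = 2×8.9375 = 17.875 in. φR_n = 0.75 × 0.6 × 80 × 0.26513 × 17.875 = 170.6 kips.
Base metal shear (0.375 in plate): yield φR_n = 1.0×0.6×50×0.375×17.875 = 201.1 kips; rupture φR_n = 0.75×0.6×70×0.375×17.875 = 211.1 kips; take 201.1 kips (yield).
Governing: min(170.6, 201.1) = 170.6 kips → weld metal.

170.6 kips (weld metal governs)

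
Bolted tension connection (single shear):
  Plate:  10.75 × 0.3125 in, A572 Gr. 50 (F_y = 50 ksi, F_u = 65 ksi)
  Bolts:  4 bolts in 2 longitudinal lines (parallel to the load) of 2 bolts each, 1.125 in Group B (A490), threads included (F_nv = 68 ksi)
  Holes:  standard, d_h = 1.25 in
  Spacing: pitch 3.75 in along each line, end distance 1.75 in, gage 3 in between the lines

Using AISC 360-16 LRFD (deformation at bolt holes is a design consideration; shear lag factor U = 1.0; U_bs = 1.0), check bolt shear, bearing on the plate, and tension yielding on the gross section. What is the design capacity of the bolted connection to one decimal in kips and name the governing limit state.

123.4 kips (bearing governs)

Bolt shear: A_b = π(1.125)²/4 = 0.99402 in². φR_n = 0.75 × 68 × 0.99402 × 4 × 1 = 202.8 kips.
Bearing (0.3125 in plate, F_u = 65 ksi): end bolts L_c = 1.75 − 1.25/2 = 1.125, R_n = min(1.2×1.125×0.3125×65, 2.4×1.125×0.3125×65) = 27.422 kips/bolt; interior L_c = 3.75 − 1.25 = 2.5, R_n = 54.844 kips/bolt. φR_n = 0.75 × (2×27.422 + 2×54.844) = 123.4 kips.
Tension yield (gross): A_g = 10.75×0.3125 = 3.3594 in². φR_n = 0.90 × 50 × 3.3594 = 151.2 kips.
Governing: min(202.8, 123.4, 151.2) = 123.4 kips → bearing.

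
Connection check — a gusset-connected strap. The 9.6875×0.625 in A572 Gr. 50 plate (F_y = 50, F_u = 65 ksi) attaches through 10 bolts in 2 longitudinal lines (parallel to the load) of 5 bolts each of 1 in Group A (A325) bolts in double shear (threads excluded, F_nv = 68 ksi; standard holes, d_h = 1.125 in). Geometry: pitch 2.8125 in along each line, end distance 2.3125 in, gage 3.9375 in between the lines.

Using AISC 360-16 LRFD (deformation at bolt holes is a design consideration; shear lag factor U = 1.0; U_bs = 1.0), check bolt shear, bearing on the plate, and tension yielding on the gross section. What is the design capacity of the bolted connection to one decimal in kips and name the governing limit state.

Bolt shear: A_b = π(1)²/4 = 0.7854 in². φR_n = 0.75 × 68 × 0.7854 × 10 × 2 = 801.1 kips.
Bearing (0.625 in plate, F_u = 65 ksi): end bolts L_c = 2.3125 − 1.125/2 = 1.75, R_n = min(1.2×1.75×0.625×65, 2.4×1×0.625×65) = 85.313 kips/bolt; interior L_c = 2.8125 − 1.125 = 1.6875, R_n = 82.266 kips/bolt. φR_n = 0.75 × (2×85.313 + 8×82.266) = 621.6 kips.
Tension yield (gross): A_g = 9.6875×0.625 = 6.0547 in². φR_n = 0.90 × 50 × 6.0547 = 272.5 kips.
Governing: min(801.1, 621.6, 272.5) = 272.5 kips → gross-section yield.

272.5 kips (gross-section yield governs)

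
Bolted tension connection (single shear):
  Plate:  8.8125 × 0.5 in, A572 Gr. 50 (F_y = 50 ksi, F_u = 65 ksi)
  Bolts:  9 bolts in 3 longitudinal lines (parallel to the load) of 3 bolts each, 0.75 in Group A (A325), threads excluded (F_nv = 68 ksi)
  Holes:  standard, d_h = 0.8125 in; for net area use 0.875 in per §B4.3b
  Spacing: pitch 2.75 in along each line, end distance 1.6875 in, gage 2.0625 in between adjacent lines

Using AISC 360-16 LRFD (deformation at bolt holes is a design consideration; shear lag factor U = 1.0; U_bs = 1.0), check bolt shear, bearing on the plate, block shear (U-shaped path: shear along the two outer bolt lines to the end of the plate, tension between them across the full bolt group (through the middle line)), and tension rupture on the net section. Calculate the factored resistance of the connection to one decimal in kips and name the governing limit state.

Bolt shear: A_b = π(0.75)²/4 = 0.44179 in². φR_n = 0.75 × 68 × 0.44179 × 9 × 1 = 202.8 kips.
Bearing (0.5 in plate, F_u = 65 ksi): end bolts L_c = 1.6875 − 0.8125/2 = 1.28125, R_n = min(1.2×1.28125×0.5×65, 2.4×0.75×0.5×65) = 49.969 kips/bolt; interior L_c = 2.75 − 0.8125 = 1.9375, R_n = 58.5 kips/bolt. φR_n = 0.75 × (3×49.969 + 6×58.5) = 375.7 kips.
Block shear: shear path 2×[1.6875+2×2.75] = 2×7.1875 in, A_gv = 7.1875, A_nv = 2×(7.1875 − 2.5×0.875)×0.5 = 5 in²; tension across gage: (4.125 − 2×0.875)×0.5 = 1.1875 in². R_n = min(0.6×65×5, 0.6×50×7.1875) + 1.0×65×1.1875 = min(195, 215.63) + 77.188 = 272.19 kips. φR_n = 0.75 × 272.19 = 204.1 kips.
Tension rupture (net): A_n = (8.8125 − 3×0.875)×0.5 = 3.0938 in² (U = 1.0, A_e = A_n). φR_n = 0.75 × 65 × 3.0938 = 150.8 kips.
Governing: min(202.8, 375.7, 204.1, 150.8) = 150.8 kips → net-section rupture.

150.8 kips (net-section rupture governs)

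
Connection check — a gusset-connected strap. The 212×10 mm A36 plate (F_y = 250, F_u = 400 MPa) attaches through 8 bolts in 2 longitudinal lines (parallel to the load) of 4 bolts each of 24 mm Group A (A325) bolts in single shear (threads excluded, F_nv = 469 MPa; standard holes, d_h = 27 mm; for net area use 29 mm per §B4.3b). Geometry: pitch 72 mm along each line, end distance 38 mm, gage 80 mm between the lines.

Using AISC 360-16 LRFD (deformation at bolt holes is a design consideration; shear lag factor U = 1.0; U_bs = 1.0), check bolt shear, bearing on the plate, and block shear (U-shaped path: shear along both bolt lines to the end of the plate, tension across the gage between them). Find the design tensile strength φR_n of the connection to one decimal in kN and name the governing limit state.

Bolt shear: A_b = π(24)²/4 = 452.39 mm². φR_n = 0.75 × 469 × 452.39 × 8 × 1 = 1273.0 kN.
Bearing (10 mm plate, F_u = 400 MPa): end bolts L_c = 38 − 27/2 = 24.5, R_n = min(1.2×24.5×10×400, 2.4×24×10×400) = 117.6 kN/bolt; interior L_c = 72 − 27 = 45, R_n = 216 kN/bolt. φR_n = 0.75 × (2×117.6 + 6×216) = 1148.4 kN.
Block shear: shear path 2×[38+3×72] = 2×254 mm, A_gv = 5080, A_nv = 2×(254 − 3.5×29)×10 = 3050 mm²; tension across gage: (80 − 1×29)×10 = 510 mm². R_n = min(0.6×400×3050, 0.6×250×5080) + 1.0×400×510 = min(732, 762) + 204 = 936 kN. φR_n = 0.75 × 936 = 702.0 kN.
Governing: min(1273.0, 1148.4, 702.0) = 702.0 kN → block shear.

702.0 kN (block shear governs)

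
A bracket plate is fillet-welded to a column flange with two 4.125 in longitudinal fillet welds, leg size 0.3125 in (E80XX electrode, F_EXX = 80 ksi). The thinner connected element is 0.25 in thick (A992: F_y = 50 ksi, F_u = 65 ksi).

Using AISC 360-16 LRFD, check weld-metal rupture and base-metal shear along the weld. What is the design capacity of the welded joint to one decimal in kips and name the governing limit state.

60.3 kips (base-metal shear governs)

Weld metal: throat = 0.707×0.3125 = 0.22094 in, L = 2×4.125 = 8.25 in. φR_n = 0.75 × 0.6 × 80 × 0.22094 × 8.25 = 65.6 kips.
Base metal shear (0.25 in plate): yield φR_n = 1.0×0.6×50×0.25×8.25 = 61.9 kips; rupture φR_n = 0.75×0.6×65×0.25×8.25 = 60.3 kips; take 60.3 kips (rupture).
Governing: min(65.6, 60.3) = 60.3 kips → base-metal shear.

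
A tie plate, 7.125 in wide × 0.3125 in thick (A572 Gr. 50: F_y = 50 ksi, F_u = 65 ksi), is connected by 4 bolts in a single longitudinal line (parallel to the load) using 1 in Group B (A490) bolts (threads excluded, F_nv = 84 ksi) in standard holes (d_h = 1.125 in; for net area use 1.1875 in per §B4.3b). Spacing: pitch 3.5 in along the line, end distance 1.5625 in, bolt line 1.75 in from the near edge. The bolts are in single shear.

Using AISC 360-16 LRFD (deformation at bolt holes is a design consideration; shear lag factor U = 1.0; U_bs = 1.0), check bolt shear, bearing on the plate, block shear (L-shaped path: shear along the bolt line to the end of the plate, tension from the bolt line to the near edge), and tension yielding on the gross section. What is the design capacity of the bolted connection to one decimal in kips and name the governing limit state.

Bolt shear: A_b = π(1)²/4 = 0.7854 in². φR_n = 0.75 × 84 × 0.7854 × 4 × 1 = 197.9 kips.
Bearing (0.3125 in plate, F_u = 65 ksi): end bolts L_c = 1.5625 − 1.125/2 = 1, R_n = min(1.2×1×0.3125×65, 2.4×1×0.3125×65) = 24.375 kips/bolt; interior L_c = 3.5 − 1.125 = 2.375, R_n = 48.75 kips/bolt. φR_n = 0.75 × (1×24.375 + 3×48.75) = 128.0 kips.
Block shear: shear path 1×[1.5625+3×3.5] = 1×12.0625 in, A_gv = 3.7695, A_nv = 1×(12.0625 − 3.5×1.1875)×0.3125 = 2.4707 in²; tension to near edge: (1.75 − 0.5×1.1875)×0.3125 = 0.36133 in². R_n = min(0.6×65×2.4707, 0.6×50×3.7695) + 1.0×65×0.36133 = min(96.357, 113.09) + 23.486 = 119.84 kips. φR_n = 0.75 × 119.84 = 89.9 kips.
Tension yield (gross): A_g = 7.125×0.3125 = 2.2266 in². φR_n = 0.90 × 50 × 2.2266 = 100.2 kips.
Governing: min(197.9, 128.0, 89.9, 100.2) = 89.9 kips → block shear.

89.9 kips (block shear governs)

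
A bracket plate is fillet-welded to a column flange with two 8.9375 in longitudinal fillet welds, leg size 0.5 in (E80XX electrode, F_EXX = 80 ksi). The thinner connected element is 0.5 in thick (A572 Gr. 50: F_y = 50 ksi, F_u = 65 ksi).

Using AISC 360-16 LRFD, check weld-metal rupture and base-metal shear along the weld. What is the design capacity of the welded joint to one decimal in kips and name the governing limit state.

Weld metal: throat = 0.707×0.5 = 0.3535 in, L = 2×8.9375 = 17.875 in. φR_n = 0.75 × 0.6 × 80 × 0.3535 × 17.875 = 227.5 kips.
Base metal shear (0.5 in plate): yield φR_n = 1.0×0.6×50×0.5×17.875 = 268.1 kips; rupture φR_n = 0.75×0.6×65×0.5×17.875 = 261.4 kips; take 261.4 kips (rupture).
Governing: min(227.5, 261.4) = 227.5 kips → weld metal.

227.5 kips (weld metal governs)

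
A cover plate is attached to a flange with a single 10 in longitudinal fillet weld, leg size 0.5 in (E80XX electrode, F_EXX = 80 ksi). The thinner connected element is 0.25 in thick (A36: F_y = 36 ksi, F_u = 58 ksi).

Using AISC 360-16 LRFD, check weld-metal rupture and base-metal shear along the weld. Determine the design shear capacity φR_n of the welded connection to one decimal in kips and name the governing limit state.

Weld metal: throat = 0.707×0.5 = 0.3535 in, L = 10 in. φR_n = 0.75 × 0.6 × 80 × 0.3535 × 10 = 127.3 kips.
Base metal shear (0.25 in plate): yield φR_n = 1.0×0.6×36×0.25×10 = 54.0 kips; rupture φR_n = 0.75×0.6×58×0.25×10 = 65.3 kips; take 54.0 kips (yield).
Governing: min(127.3, 54.0) = 54.0 kips → base-metal shear.

54.0 kips (base-metal shear governs)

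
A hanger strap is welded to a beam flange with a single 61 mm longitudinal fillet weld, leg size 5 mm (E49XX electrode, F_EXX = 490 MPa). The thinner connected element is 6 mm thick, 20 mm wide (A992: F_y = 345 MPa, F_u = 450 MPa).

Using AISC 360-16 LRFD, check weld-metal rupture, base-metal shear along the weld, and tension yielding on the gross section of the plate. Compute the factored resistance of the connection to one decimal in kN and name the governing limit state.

37.3 kN (gross-section yield governs)

Weld metal: throat = 0.707×5 = 3.535 mm, L = 61 mm. φR_n = 0.75 × 0.6 × 490 × 3.535 × 61 = 47.5 kN.
Base metal shear (6 mm plate): yield φR_n = 1.0×0.6×345×6×61 = 75.8 kN; rupture φR_n = 0.75×0.6×450×6×61 = 74.1 kN; take 74.1 kN (rupture).
Tension yield (gross): A_g = 20×6 = 120 mm². φR_n = 0.90 × 345 × 120 = 37.3 kN.
Governing: min(47.5, 74.1, 37.3) = 37.3 kN → gross-section yield.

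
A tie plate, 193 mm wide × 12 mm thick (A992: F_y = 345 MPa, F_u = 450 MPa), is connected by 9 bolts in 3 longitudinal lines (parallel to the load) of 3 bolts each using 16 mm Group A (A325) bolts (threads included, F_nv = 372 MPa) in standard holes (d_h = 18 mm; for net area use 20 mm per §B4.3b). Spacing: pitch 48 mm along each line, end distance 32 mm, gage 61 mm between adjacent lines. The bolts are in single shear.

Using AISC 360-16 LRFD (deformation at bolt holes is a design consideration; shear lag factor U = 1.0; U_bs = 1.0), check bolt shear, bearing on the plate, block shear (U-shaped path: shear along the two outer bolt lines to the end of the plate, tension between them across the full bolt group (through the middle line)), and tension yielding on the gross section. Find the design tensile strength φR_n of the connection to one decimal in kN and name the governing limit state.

Bolt shear: A_b = π(16)²/4 = 201.06 mm². φR_n = 0.75 × 372 × 201.06 × 9 × 1 = 504.9 kN.
Bearing (12 mm plate, F_u = 450 MPa): end bolts L_c = 32 − 18/2 = 23, R_n = min(1.2×23×12×450, 2.4×16×12×450) = 149.04 kN/bolt; interior L_c = 48 − 18 = 30, R_n = 194.4 kN/bolt. φR_n = 0.75 × (3×149.04 + 6×194.4) = 1210.1 kN.
Block shear: shear path 2×[32+2×48] = 2×128 mm, A_gv = 3072, A_nv = 2×(128 − 2.5×20)×12 = 1872 mm²; tension across gage: (122 − 2×20)×12 = 984 mm². R_n = min(0.6×450×1872, 0.6×345×3072) + 1.0×450×984 = min(505.44, 635.9) + 442.8 = 948.24 kN. φR_n = 0.75 × 948.24 = 711.2 kN.
Tension yield (gross): A_g = 193×12 = 2316 mm². φR_n = 0.90 × 345 × 2316 = 719.1 kN.
Governing: min(504.9, 1210.1, 711.2, 719.1) = 504.9 kN → bolt shear.

504.9 kN (bolt shear governs)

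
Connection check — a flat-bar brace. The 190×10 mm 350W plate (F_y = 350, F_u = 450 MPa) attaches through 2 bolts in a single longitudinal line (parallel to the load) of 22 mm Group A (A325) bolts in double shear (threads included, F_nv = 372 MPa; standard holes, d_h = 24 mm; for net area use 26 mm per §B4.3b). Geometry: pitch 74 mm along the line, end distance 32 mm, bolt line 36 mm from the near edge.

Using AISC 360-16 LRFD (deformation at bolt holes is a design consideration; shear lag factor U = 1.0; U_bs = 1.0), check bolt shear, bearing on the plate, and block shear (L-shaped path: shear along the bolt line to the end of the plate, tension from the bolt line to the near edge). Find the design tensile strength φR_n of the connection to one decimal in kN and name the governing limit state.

213.3 kN (block shear governs)

Bolt shear: A_b = π(22)²/4 = 380.13 mm². φR_n = 0.75 × 372 × 380.13 × 2 × 2 = 424.2 kN.
Bearing (10 mm plate, F_u = 450 MPa): end bolts L_c = 32 − 24/2 = 20, R_n = min(1.2×20×10×450, 2.4×22×10×450) = 108 kN/bolt; interior L_c = 74 − 24 = 50, R_n = 237.6 kN/bolt. φR_n = 0.75 × (1×108 + 1×237.6) = 259.2 kN.
Block shear: shear path 1×[32+1×74] = 1×106 mm, A_gv = 1060, A_nv = 1×(106 − 1.5×26)×10 = 670 mm²; tension to near edge: (36 − 0.5×26)×10 = 230 mm². R_n = min(0.6×450×670, 0.6×350×1060) + 1.0×450×230 = min(180.9, 222.6) + 103.5 = 284.4 kN. φR_n = 0.75 × 284.4 = 213.3 kN.
Governing: min(424.2, 259.2, 213.3) = 213.3 kN → block shear.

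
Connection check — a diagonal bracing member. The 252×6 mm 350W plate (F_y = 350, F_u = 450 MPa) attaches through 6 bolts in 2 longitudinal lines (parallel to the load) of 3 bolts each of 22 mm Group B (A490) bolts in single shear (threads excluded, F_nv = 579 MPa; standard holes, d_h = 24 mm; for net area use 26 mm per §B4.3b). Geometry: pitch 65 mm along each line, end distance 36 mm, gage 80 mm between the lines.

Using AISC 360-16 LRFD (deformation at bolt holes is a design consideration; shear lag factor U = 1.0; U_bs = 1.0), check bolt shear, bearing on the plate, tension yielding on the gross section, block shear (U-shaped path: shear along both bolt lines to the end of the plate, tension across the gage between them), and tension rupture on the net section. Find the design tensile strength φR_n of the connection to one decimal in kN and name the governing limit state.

354.8 kN (block shear governs)

Bolt shear: A_b = π(22)²/4 = 380.13 mm². φR_n = 0.75 × 579 × 380.13 × 6 × 1 = 990.4 kN.
Bearing (6 mm plate, F_u = 450 MPa): end bolts L_c = 36 − 24/2 = 24, R_n = min(1.2×24×6×450, 2.4×22×6×450) = 77.76 kN/bolt; interior L_c = 65 − 24 = 41, R_n = 132.84 kN/bolt. φR_n = 0.75 × (2×77.76 + 4×132.84) = 515.2 kN.
Tension yield (gross): A_g = 252×6 = 1512 mm². φR_n = 0.90 × 350 × 1512 = 476.3 kN.
Block shear: shear path 2×[36+2×65] = 2×166 mm, A_gv = 1992, A_nv = 2×(166 − 2.5×26)×6 = 1212 mm²; tension across gage: (80 − 1×26)×6 = 324 mm². R_n = min(0.6×450×1212, 0.6×350×1992) + 1.0×450×324 = min(327.24, 418.32) + 145.8 = 473.04 kN. φR_n = 0.75 × 473.04 = 354.8 kN.
Tension rupture (net): A_n = (252 − 2×26)×6 = 1200 mm² (U = 1.0, A_e = A_n). φR_n = 0.75 × 450 × 1200 = 405.0 kN.
Governing: min(990.4, 515.2, 476.3, 354.8, 405.0) = 354.8 kN → block shear.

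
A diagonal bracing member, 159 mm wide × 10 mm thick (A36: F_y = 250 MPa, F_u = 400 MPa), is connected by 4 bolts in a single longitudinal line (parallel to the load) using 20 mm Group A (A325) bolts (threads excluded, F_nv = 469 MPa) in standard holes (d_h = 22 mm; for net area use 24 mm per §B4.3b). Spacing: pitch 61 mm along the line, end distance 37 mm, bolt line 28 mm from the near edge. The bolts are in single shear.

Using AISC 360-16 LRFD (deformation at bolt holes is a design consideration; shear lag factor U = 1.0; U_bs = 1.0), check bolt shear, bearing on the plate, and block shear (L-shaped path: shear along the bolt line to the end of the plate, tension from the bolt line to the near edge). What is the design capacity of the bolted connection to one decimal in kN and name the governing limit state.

292.8 kN (block shear governs)

Bolt shear: A_b = π(20)²/4 = 314.16 mm². φR_n = 0.75 × 469 × 314.16 × 4 × 1 = 442.0 kN.
Bearing (10 mm plate, F_u = 400 MPa): end bolts L_c = 37 − 22/2 = 26, R_n = min(1.2×26×10×400, 2.4×20×10×400) = 124.8 kN/bolt; interior L_c = 61 − 22 = 39, R_n = 187.2 kN/bolt. φR_n = 0.75 × (1×124.8 + 3×187.2) = 514.8 kN.
Block shear: shear path 1×[37+3×61] = 1×220 mm, A_gv = 2200, A_nv = 1×(220 − 3.5×24)×10 = 1360 mm²; tension to near edge: (28 − 0.5×24)×10 = 160 mm². R_n = min(0.6×400×1360, 0.6×250×2200) + 1.0×400×160 = min(326.4, 330) + 64 = 390.4 kN. φR_n = 0.75 × 390.4 = 292.8 kN.
Governing: min(442.0, 514.8, 292.8) = 292.8 kN → block shear.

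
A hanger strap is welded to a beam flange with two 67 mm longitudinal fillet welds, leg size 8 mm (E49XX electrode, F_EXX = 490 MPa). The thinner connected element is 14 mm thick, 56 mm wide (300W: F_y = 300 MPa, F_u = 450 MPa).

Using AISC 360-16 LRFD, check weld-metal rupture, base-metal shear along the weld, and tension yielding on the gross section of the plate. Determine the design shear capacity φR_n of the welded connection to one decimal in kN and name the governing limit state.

167.1 kN (weld metal governs)

Weld metal: throat = 0.707×8 = 5.656 mm, L = 2×67 = 134 mm. φR_n = 0.75 × 0.6 × 490 × 5.656 × 134 = 167.1 kN.
Base metal shear (14 mm plate): yield φR_n = 1.0×0.6×300×14×134 = 337.7 kN; rupture φR_n = 0.75×0.6×450×14×134 = 379.9 kN; take 337.7 kN (yield).
Tension yield (gross): A_g = 56×14 = 784 mm². φR_n = 0.90 × 300 × 784 = 211.7 kN.
Governing: min(167.1, 337.7, 211.7) = 167.1 kN → weld metal.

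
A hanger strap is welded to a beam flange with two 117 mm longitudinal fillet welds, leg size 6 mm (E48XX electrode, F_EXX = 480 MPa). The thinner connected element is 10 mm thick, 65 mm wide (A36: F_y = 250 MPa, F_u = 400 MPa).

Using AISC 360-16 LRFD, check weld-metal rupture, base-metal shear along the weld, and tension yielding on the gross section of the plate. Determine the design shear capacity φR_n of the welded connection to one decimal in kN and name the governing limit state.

Weld metal: throat = 0.707×6 = 4.242 mm, L = 2×117 = 234 mm. φR_n = 0.75 × 0.6 × 480 × 4.242 × 234 = 214.4 kN.
Base metal shear (10 mm plate): yield φR_n = 1.0×0.6×250×10×234 = 351.0 kN; rupture φR_n = 0.75×0.6×400×10×234 = 421.2 kN; take 351.0 kN (yield).
Tension yield (gross): A_g = 65×10 = 650 mm². φR_n = 0.90 × 250 × 650 = 146.3 kN.
Governing: min(214.4, 351.0, 146.3) = 146.3 kN → gross-section yield.

146.3 kN (gross-section yield governs)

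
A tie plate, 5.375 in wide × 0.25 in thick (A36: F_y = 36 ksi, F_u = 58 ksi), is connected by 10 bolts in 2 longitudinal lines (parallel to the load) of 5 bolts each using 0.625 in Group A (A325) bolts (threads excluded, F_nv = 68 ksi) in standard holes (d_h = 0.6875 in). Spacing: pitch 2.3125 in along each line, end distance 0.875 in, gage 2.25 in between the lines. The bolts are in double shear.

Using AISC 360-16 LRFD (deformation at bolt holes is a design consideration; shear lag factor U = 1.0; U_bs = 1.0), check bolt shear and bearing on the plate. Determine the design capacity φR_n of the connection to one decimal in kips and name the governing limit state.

Bolt shear: A_b = π(0.625)²/4 = 0.3068 in². φR_n = 0.75 × 68 × 0.3068 × 10 × 2 = 312.9 kips.
Bearing (0.25 in plate, F_u = 58 ksi): end bolts L_c = 0.875 − 0.6875/2 = 0.53125, R_n = min(1.2×0.53125×0.25×58, 2.4×0.625×0.25×58) = 9.2438 kips/bolt; interior L_c = 2.3125 − 0.6875 = 1.625, R_n = 21.75 kips/bolt. φR_n = 0.75 × (2×9.2438 + 8×21.75) = 144.4 kips.
Governing: min(312.9, 144.4) = 144.4 kips → bearing.

144.4 kips (bearing governs)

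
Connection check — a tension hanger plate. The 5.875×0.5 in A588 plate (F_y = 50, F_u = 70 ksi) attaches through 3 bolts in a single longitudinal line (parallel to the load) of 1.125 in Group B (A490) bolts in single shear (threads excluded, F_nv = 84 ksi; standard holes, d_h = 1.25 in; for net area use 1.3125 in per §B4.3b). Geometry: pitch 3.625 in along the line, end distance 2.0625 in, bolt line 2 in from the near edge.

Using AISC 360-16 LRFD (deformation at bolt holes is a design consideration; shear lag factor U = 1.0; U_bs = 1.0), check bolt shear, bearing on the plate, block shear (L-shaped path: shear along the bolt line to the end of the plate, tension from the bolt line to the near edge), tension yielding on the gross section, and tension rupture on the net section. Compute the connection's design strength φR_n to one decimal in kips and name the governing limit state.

119.8 kips (net-section rupture governs)

Bolt shear: A_b = π(1.125)²/4 = 0.99402 in². φR_n = 0.75 × 84 × 0.99402 × 3 × 1 = 187.9 kips.
Bearing (0.5 in plate, F_u = 70 ksi): end bolts L_c = 2.0625 − 1.25/2 = 1.4375, R_n = min(1.2×1.4375×0.5×70, 2.4×1.125×0.5×70) = 60.375 kips/bolt; interior L_c = 3.625 − 1.25 = 2.375, R_n = 94.5 kips/bolt. φR_n = 0.75 × (1×60.375 + 2×94.5) = 187.0 kips.
Block shear: shear path 1×[2.0625+2×3.625] = 1×9.3125 in, A_gv = 4.6563, A_nv = 1×(9.3125 − 2.5×1.3125)×0.5 = 3.0156 in²; tension to near edge: (2 − 0.5×1.3125)×0.5 = 0.67188 in². R_n = min(0.6×70×3.0156, 0.6×50×4.6563) + 1.0×70×0.67188 = min(126.66, 139.69) + 47.032 = 173.69 kips. φR_n = 0.75 × 173.69 = 130.3 kips.
Tension yield (gross): A_g = 5.875×0.5 = 2.9375 in². φR_n = 0.90 × 50 × 2.9375 = 132.2 kips.
Tension rupture (net): A_n = (5.875 − 1×1.3125)×0.5 = 2.2813 in² (U = 1.0, A_e = A_n). φR_n = 0.75 × 70 × 2.2813 = 119.8 kips.
Governing: min(187.9, 187.0, 130.3, 132.2, 119.8) = 119.8 kips → net-section rupture.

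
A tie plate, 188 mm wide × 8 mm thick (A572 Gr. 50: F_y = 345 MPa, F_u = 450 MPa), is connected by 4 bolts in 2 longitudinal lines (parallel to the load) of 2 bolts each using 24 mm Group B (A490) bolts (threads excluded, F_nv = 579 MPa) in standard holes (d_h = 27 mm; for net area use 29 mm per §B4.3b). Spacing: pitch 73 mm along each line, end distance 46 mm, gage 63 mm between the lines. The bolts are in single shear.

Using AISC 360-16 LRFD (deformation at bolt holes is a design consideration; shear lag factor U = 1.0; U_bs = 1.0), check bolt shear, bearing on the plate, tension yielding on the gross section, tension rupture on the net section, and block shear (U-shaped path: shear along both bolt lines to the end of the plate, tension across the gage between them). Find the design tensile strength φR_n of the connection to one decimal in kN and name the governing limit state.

Bolt shear: A_b = π(24)²/4 = 452.39 mm². φR_n = 0.75 × 579 × 452.39 × 4 × 1 = 785.8 kN.
Bearing (8 mm plate, F_u = 450 MPa): end bolts L_c = 46 − 27/2 = 32.5, R_n = min(1.2×32.5×8×450, 2.4×24×8×450) = 140.4 kN/bolt; interior L_c = 73 − 27 = 46, R_n = 198.72 kN/bolt. φR_n = 0.75 × (2×140.4 + 2×198.72) = 508.7 kN.
Tension yield (gross): A_g = 188×8 = 1504 mm². φR_n = 0.90 × 345 × 1504 = 467.0 kN.
Tension rupture (net): A_n = (188 − 2×29)×8 = 1040 mm² (U = 1.0, A_e = A_n). φR_n = 0.75 × 450 × 1040 = 351.0 kN.
Block shear: shear path 2×[46+1×73] = 2×119 mm, A_gv = 1904, A_nv = 2×(119 − 1.5×29)×8 = 1208 mm²; tension across gage: (63 − 1×29)×8 = 272 mm². R_n = min(0.6×450×1208, 0.6×345×1904) + 1.0×450×272 = min(326.16, 394.13) + 122.4 = 448.56 kN. φR_n = 0.75 × 448.56 = 336.4 kN.
Governing: min(785.8, 508.7, 467.0, 351.0, 336.4) = 336.4 kN → block shear.

336.4 kN (block shear governs)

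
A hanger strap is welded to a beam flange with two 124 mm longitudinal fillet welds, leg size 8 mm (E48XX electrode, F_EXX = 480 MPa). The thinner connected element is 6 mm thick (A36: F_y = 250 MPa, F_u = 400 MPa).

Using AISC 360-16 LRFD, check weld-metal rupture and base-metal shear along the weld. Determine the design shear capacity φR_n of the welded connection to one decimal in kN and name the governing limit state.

Weld metal: throat = 0.707×8 = 5.656 mm, L = 2×124 = 248 mm. φR_n = 0.75 × 0.6 × 480 × 5.656 × 248 = 303.0 kN.
Base metal shear (6 mm plate): yield φR_n = 1.0×0.6×250×6×248 = 223.2 kN; rupture φR_n = 0.75×0.6×400×6×248 = 267.8 kN; take 223.2 kN (yield).
Governing: min(303.0, 223.2) = 223.2 kN → base-metal shear.

223.2 kN (base-metal shear governs)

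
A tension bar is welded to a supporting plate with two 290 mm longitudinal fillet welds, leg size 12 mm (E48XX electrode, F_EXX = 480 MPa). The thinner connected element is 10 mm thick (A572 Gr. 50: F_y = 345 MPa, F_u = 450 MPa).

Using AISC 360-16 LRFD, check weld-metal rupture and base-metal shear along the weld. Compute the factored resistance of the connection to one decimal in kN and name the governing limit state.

1062.9 kN (weld metal governs)

Weld metal: throat = 0.707×12 = 8.484 mm, L = 2×290 = 580 mm. φR_n = 0.75 × 0.6 × 480 × 8.484 × 580 = 1062.9 kN.
Base metal shear (10 mm plate): yield φR_n = 1.0×0.6×345×10×580 = 1200.6 kN; rupture φR_n = 0.75×0.6×450×10×580 = 1174.5 kN; take 1174.5 kN (rupture).
Governing: min(1062.9, 1174.5) = 1062.9 kN → weld metal.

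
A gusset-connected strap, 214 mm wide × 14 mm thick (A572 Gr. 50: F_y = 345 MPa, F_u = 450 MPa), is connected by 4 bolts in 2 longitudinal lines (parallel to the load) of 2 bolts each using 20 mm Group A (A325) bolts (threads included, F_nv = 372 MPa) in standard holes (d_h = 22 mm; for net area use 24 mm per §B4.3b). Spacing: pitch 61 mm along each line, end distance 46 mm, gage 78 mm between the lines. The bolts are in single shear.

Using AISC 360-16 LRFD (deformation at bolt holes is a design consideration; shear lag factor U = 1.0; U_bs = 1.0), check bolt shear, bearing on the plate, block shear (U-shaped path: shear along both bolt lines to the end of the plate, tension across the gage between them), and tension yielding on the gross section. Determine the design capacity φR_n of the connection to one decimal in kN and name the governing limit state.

350.6 kN (bolt shear governs)

Bolt shear: A_b = π(20)²/4 = 314.16 mm². φR_n = 0.75 × 372 × 314.16 × 4 × 1 = 350.6 kN.
Bearing (14 mm plate, F_u = 450 MPa): end bolts L_c = 46 − 22/2 = 35, R_n = min(1.2×35×14×450, 2.4×20×14×450) = 264.6 kN/bolt; interior L_c = 61 − 22 = 39, R_n = 294.84 kN/bolt. φR_n = 0.75 × (2×264.6 + 2×294.84) = 839.2 kN.
Block shear: shear path 2×[46+1×61] = 2×107 mm, A_gv = 2996, A_nv = 2×(107 − 1.5×24)×14 = 1988 mm²; tension across gage: (78 − 1×24)×14 = 756 mm². R_n = min(0.6×450×1988, 0.6×345×2996) + 1.0×450×756 = min(536.76, 620.17) + 340.2 = 876.96 kN. φR_n = 0.75 × 876.96 = 657.7 kN.
Tension yield (gross): A_g = 214×14 = 2996 mm². φR_n = 0.90 × 345 × 2996 = 930.3 kN.
Governing: min(350.6, 839.2, 657.7, 930.3) = 350.6 kN → bolt shear.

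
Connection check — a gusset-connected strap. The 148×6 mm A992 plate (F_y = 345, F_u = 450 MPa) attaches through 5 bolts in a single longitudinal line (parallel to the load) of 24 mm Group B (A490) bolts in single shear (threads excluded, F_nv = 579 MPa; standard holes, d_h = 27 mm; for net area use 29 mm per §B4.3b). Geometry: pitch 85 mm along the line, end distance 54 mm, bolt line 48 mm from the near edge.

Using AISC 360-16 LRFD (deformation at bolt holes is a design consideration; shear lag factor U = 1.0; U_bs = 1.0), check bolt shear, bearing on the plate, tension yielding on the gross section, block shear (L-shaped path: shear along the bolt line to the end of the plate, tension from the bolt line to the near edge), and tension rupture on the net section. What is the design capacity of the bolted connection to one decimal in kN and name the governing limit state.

Bolt shear: A_b = π(24)²/4 = 452.39 mm². φR_n = 0.75 × 579 × 452.39 × 5 × 1 = 982.3 kN.
Bearing (6 mm plate, F_u = 450 MPa): end bolts L_c = 54 − 27/2 = 40.5, R_n = min(1.2×40.5×6×450, 2.4×24×6×450) = 131.22 kN/bolt; interior L_c = 85 − 27 = 58, R_n = 155.52 kN/bolt. φR_n = 0.75 × (1×131.22 + 4×155.52) = 565.0 kN.
Tension yield (gross): A_g = 148×6 = 888 mm². φR_n = 0.90 × 345 × 888 = 275.7 kN.
Block shear: shear path 1×[54+4×85] = 1×394 mm, A_gv = 2364, A_nv = 1×(394 − 4.5×29)×6 = 1581 mm²; tension to near edge: (48 − 0.5×29)×6 = 201 mm². R_n = min(0.6×450×1581, 0.6×345×2364) + 1.0×450×201 = min(426.87, 489.35) + 90.45 = 517.32 kN. φR_n = 0.75 × 517.32 = 388.0 kN.
Tension rupture (net): A_n = (148 − 1×29)×6 = 714 mm² (U = 1.0, A_e = A_n). φR_n = 0.75 × 450 × 714 = 241.0 kN.
Governing: min(982.3, 565.0, 275.7, 388.0, 241.0) = 241.0 kN → net-section rupture.

241.0 kN (net-section rupture governs)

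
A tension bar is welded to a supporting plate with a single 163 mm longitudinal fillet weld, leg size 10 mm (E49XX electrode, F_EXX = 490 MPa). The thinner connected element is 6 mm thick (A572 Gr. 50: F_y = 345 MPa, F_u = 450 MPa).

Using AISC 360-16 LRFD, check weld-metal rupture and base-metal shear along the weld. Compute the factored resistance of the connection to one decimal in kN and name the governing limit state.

198.0 kN (base-metal shear governs)

Weld metal: throat = 0.707×10 = 7.07 mm, L = 163 mm. φR_n = 0.75 × 0.6 × 490 × 7.07 × 163 = 254.1 kN.
Base metal shear (6 mm plate): yield φR_n = 1.0×0.6×345×6×163 = 202.4 kN; rupture φR_n = 0.75×0.6×450×6×163 = 198.0 kN; take 198.0 kN (rupture).
Governing: min(254.1, 198.0) = 198.0 kN → base-metal shear.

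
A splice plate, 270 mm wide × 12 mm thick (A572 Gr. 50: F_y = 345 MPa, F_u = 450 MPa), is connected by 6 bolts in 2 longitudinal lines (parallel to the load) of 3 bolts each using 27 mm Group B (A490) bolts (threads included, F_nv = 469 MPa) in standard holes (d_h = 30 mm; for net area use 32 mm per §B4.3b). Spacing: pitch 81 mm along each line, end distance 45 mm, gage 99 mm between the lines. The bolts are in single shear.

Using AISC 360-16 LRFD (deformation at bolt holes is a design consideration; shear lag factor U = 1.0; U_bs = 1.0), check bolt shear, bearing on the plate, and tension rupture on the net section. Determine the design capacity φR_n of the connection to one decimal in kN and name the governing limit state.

834.3 kN (net-section rupture governs)

Bolt shear: A_b = π(27)²/4 = 572.56 mm². φR_n = 0.75 × 469 × 572.56 × 6 × 1 = 1208.4 kN.
Bearing (12 mm plate, F_u = 450 MPa): end bolts L_c = 45 − 30/2 = 30, R_n = min(1.2×30×12×450, 2.4×27×12×450) = 194.4 kN/bolt; interior L_c = 81 − 30 = 51, R_n = 330.48 kN/bolt. φR_n = 0.75 × (2×194.4 + 4×330.48) = 1283.0 kN.
Tension rupture (net): A_n = (270 − 2×32)×12 = 2472 mm² (U = 1.0, A_e = A_n). φR_n = 0.75 × 450 × 2472 = 834.3 kN.
Governing: min(1208.4, 1283.0, 834.3) = 834.3 kN → net-section rupture.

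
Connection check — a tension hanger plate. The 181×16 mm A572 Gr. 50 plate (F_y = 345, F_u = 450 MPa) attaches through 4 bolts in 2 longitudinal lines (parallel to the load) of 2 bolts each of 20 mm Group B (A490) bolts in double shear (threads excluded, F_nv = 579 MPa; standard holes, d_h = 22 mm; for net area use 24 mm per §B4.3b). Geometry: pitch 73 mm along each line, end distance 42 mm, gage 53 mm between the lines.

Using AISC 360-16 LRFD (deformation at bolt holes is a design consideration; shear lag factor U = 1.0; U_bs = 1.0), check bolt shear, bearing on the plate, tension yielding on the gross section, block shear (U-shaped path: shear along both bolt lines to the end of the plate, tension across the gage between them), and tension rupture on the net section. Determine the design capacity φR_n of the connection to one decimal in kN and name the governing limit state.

Bolt shear: A_b = π(20)²/4 = 314.16 mm². φR_n = 0.75 × 579 × 314.16 × 4 × 2 = 1091.4 kN.
Bearing (16 mm plate, F_u = 450 MPa): end bolts L_c = 42 − 22/2 = 31, R_n = min(1.2×31×16×450, 2.4×20×16×450) = 267.84 kN/bolt; interior L_c = 73 − 22 = 51, R_n = 345.6 kN/bolt. φR_n = 0.75 × (2×267.84 + 2×345.6) = 920.2 kN.
Tension yield (gross): A_g = 181×16 = 2896 mm². φR_n = 0.90 × 345 × 2896 = 899.2 kN.
Block shear: shear path 2×[42+1×73] = 2×115 mm, A_gv = 3680, A_nv = 2×(115 − 1.5×24)×16 = 2528 mm²; tension across gage: (53 − 1×24)×16 = 464 mm². R_n = min(0.6×450×2528, 0.6×345×3680) + 1.0×450×464 = min(682.56, 761.76) + 208.8 = 891.36 kN. φR_n = 0.75 × 891.36 = 668.5 kN.
Tension rupture (net): A_n = (181 − 2×24)×16 = 2128 mm² (U = 1.0, A_e = A_n). φR_n = 0.75 × 450 × 2128 = 718.2 kN.
Governing: min(1091.4, 920.2, 899.2, 668.5, 718.2) = 668.5 kN → block shear.

668.5 kN (block shear governs)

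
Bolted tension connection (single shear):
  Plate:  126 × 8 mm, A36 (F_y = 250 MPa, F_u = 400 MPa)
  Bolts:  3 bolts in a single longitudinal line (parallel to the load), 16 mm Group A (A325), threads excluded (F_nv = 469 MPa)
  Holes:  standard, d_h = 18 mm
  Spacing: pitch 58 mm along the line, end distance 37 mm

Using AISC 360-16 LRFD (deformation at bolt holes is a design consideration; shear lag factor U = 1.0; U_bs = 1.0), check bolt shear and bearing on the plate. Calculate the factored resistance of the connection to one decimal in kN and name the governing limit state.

212.2 kN (bolt shear governs)

Bolt shear: A_b = π(16)²/4 = 201.06 mm². φR_n = 0.75 × 469 × 201.06 × 3 × 1 = 212.2 kN.
Bearing (8 mm plate, F_u = 400 MPa): end bolts L_c = 37 − 18/2 = 28, R_n = min(1.2×28×8×400, 2.4×16×8×400) = 107.52 kN/bolt; interior L_c = 58 − 18 = 40, R_n = 122.88 kN/bolt. φR_n = 0.75 × (1×107.52 + 2×122.88) = 265.0 kN.
Governing: min(212.2, 265.0) = 212.2 kN → bolt shear.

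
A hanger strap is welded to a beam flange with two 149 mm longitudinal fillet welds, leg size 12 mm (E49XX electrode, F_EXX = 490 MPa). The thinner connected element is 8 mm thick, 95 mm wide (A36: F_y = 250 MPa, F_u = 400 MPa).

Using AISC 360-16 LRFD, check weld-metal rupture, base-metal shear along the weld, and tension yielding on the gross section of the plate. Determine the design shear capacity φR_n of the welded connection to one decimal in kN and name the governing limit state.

Weld metal: throat = 0.707×12 = 8.484 mm, L = 2×149 = 298 mm. φR_n = 0.75 × 0.6 × 490 × 8.484 × 298 = 557.5 kN.
Base metal shear (8 mm plate): yield φR_n = 1.0×0.6×250×8×298 = 357.6 kN; rupture φR_n = 0.75×0.6×400×8×298 = 429.1 kN; take 357.6 kN (yield).
Tension yield (gross): A_g = 95×8 = 760 mm². φR_n = 0.90 × 250 × 760 = 171.0 kN.
Governing: min(557.5, 357.6, 171.0) = 171.0 kN → gross-section yield.

171.0 kN (gross-section yield governs)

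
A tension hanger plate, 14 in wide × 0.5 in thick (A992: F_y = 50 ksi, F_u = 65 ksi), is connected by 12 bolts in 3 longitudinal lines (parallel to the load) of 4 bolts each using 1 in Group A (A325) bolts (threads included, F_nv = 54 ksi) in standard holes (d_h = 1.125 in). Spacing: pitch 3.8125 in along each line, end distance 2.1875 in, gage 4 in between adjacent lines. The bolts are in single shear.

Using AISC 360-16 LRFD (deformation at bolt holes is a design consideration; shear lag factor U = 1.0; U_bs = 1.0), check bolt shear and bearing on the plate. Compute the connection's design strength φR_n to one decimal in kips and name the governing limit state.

Bolt shear: A_b = π(1)²/4 = 0.7854 in². φR_n = 0.75 × 54 × 0.7854 × 12 × 1 = 381.7 kips.
Bearing (0.5 in plate, F_u = 65 ksi): end bolts L_c = 2.1875 − 1.125/2 = 1.625, R_n = min(1.2×1.625×0.5×65, 2.4×1×0.5×65) = 63.375 kips/bolt; interior L_c = 3.8125 − 1.125 = 2.6875, R_n = 78 kips/bolt. φR_n = 0.75 × (3×63.375 + 9×78) = 669.1 kips.
Governing: min(381.7, 669.1) = 381.7 kips → bolt shear.

381.7 kips (bolt shear governs)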